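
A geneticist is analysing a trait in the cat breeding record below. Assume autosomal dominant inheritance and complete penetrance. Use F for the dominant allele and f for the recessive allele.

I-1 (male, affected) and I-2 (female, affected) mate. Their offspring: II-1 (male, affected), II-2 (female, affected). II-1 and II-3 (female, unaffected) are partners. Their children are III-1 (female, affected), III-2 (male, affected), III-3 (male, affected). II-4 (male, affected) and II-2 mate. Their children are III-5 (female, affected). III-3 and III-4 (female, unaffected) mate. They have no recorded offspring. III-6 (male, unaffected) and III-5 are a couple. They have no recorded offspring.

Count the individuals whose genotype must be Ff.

3

Obligate heterozygotes: III-1 is affected so carries F and received f from II-3 (ff), so III-1 is Ff; III-2 is affected so carries F and received f from II-3 (ff), so III-2 is Ff; III-3 is affected so carries F and received f from II-3 (ff), so III-3 is Ff.
Every other individual is either homozygous by phenotype or has at least one consistent homozygous assignment, so the count is 3.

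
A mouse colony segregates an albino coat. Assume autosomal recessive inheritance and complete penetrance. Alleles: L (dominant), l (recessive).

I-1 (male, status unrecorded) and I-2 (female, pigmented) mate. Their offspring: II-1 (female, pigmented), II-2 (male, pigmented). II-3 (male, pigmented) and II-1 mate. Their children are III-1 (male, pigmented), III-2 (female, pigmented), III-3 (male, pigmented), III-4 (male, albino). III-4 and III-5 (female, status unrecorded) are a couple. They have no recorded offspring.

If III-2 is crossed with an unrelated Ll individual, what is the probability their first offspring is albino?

II-3 is pigmented so carries L and passed l to III-4 (ll), so II-3 is Ll.
II-1 is pigmented so carries L and passed l to III-4 (ll), so II-1 is Ll.
III-2 is a pigmented offspring of II-3 (Ll) × II-1 (Ll), whose cross gives 1/4 LL : 1/2 Ll : 1/4 ll; conditioning on being pigmented, III-2 is LL with probability 1/3, Ll with probability 2/3.
Summing over parental genotype combinations, P(offspring is albino) = 2/3·1/4 = 1/6.

1/6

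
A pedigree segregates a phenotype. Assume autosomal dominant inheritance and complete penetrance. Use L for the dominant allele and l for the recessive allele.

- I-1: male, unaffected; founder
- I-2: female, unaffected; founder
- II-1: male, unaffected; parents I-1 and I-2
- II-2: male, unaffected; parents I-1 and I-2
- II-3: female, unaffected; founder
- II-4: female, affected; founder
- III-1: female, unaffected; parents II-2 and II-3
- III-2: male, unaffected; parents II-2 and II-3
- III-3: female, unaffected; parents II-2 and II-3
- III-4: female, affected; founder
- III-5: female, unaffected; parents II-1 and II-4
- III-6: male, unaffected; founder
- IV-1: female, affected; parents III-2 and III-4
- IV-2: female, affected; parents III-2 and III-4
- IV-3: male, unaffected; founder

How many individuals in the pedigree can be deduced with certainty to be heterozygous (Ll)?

3

Obligate heterozygotes: II-4 is affected so carries L and passed l to III-5 (ll), so II-4 is Ll; IV-1 is affected so carries L and received l from III-2 (ll), so IV-1 is Ll; IV-2 is affected so carries L and received l from III-2 (ll), so IV-2 is Ll.
Every other individual is either homozygous by phenotype or has at least one consistent homozygous assignment, so the count is 3.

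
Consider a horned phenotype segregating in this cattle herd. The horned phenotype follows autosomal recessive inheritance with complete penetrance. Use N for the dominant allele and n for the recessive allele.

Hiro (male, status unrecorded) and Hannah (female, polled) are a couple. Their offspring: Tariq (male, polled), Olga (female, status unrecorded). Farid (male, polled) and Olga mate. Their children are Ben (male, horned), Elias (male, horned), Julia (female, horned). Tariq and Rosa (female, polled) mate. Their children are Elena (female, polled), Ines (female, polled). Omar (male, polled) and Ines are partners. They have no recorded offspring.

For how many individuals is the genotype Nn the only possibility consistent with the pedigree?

Obligate heterozygotes: Farid is polled so carries N and passed n to Ben (nn), so Farid is Nn.
Every other individual is either homozygous by phenotype or has at least one consistent homozygous assignment, so the count is 1.

1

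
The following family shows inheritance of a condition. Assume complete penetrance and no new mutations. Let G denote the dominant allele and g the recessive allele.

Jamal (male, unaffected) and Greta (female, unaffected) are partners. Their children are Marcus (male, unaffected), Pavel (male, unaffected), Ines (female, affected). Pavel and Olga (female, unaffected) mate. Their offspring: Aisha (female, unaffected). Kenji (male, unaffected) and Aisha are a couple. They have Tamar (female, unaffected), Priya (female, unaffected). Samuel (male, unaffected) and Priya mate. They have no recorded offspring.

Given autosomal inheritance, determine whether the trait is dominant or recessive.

recessive

Jamal and Greta are both unaffected yet have an affected child Ines. Under dominance, an affected child requires at least one affected parent, so the trait cannot be dominant.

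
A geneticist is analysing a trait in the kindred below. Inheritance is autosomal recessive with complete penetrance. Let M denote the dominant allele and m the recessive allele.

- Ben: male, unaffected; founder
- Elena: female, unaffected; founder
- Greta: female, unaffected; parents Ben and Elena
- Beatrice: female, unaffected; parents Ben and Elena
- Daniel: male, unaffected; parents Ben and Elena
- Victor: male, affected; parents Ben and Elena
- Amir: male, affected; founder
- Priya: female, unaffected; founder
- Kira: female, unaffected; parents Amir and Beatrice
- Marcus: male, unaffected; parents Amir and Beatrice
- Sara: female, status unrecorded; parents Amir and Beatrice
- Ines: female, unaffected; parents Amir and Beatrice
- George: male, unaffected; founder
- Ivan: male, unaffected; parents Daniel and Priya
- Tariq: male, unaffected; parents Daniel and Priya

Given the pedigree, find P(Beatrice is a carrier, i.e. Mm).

Ben is unaffected so carries M and passed m to Victor (mm), so Ben is Mm.
Elena is unaffected so carries M and passed m to Victor (mm), so Elena is Mm.
Their cross gives offspring ratios 1/4 MM : 1/2 Mm : 1/4 mm. Conditioning on Beatrice being unaffected, P(Mm) = 1/2 / 3/4 = 2/3 before taking Beatrice's own offspring into account.
Amir is affected, so Amir is mm.
Now use Beatrice's offspring. Probability of each recorded status — unaffected daughter Kira: 1/2 if Beatrice is Mm, 1 if MM; unaffected son Marcus: 1/2 if Beatrice is Mm, 1 if MM; unaffected daughter Ines: 1/2 if Beatrice is Mm, 1 if MM. (Sara: equally likely either way, so uninformative.)
Bayes: P(Mm) = 2/3·1/8 / (2/3·1/8 + 1/3·1) = 1/5.

1/5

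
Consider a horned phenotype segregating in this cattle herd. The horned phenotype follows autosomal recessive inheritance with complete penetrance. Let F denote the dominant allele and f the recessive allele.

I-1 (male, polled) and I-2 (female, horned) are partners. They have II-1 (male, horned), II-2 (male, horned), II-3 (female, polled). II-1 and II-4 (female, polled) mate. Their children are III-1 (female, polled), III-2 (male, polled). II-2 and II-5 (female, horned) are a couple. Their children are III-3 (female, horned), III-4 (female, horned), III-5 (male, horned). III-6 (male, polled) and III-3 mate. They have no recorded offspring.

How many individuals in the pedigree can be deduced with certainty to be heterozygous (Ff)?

4

Obligate heterozygotes: I-1 is polled so carries F and passed f to II-1 (ff), so I-1 is Ff; II-3 is polled so carries F and received f from I-2 (ff), so II-3 is Ff; III-1 is polled so carries F and received f from II-1 (ff), so III-1 is Ff; III-2 is polled so carries F and received f from II-1 (ff), so III-2 is Ff.
Every other individual is either homozygous by phenotype or has at least one consistent homozygous assignment, so the count is 4.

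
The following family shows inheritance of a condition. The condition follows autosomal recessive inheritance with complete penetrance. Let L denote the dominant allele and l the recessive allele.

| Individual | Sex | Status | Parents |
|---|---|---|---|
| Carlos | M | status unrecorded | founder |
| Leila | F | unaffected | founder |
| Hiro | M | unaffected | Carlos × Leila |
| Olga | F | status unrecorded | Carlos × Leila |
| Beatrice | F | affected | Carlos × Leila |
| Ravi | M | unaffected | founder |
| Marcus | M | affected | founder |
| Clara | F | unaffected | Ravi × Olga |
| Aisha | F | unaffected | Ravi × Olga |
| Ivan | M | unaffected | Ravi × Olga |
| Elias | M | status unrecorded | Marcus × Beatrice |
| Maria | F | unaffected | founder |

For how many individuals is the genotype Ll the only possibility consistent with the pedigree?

1

Obligate heterozygotes: Leila is unaffected so carries L and passed l to Beatrice (ll), so Leila is Ll.
Every other individual is either homozygous by phenotype or has at least one consistent homozygous assignment, so the count is 1.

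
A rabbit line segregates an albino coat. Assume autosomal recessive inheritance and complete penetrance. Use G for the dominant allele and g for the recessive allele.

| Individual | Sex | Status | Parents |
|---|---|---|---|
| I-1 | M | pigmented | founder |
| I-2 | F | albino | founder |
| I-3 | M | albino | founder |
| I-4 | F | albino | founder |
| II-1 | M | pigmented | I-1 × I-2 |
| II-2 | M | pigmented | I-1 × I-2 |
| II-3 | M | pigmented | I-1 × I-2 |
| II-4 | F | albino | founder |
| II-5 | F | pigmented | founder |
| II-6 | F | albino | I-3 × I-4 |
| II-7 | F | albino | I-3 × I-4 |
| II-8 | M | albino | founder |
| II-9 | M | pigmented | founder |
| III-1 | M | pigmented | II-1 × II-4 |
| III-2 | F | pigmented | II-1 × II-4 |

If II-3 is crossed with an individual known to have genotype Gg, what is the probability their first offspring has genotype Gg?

1/2

II-3 is pigmented so carries G and received g from I-2 (gg), so II-3 is Gg.
The cross gives 1/4 GG : 1/2 Gg : 1/4 gg, so P(offspring has genotype Gg) = 1/2.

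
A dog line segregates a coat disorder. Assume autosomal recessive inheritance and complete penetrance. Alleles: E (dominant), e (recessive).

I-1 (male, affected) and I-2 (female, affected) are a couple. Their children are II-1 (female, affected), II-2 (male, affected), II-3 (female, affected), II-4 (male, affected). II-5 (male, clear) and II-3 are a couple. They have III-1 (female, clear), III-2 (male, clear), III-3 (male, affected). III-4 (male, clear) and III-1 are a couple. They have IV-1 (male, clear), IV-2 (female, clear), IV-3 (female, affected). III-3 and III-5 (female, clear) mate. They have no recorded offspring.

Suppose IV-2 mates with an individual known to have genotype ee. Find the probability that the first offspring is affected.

III-4 is clear so carries E and passed e to IV-3 (ee), so III-4 is Ee.
III-1 is clear so carries E and received e from II-3 (ee), so III-1 is Ee.
IV-2 is a clear offspring of III-4 (Ee) × III-1 (Ee), whose cross gives 1/4 EE : 1/2 Ee : 1/4 ee; conditioning on being clear, IV-2 is EE with probability 1/3, Ee with probability 2/3.
Summing over parental genotype combinations, P(offspring is affected) = 2/3·1/2 = 1/3.

1/3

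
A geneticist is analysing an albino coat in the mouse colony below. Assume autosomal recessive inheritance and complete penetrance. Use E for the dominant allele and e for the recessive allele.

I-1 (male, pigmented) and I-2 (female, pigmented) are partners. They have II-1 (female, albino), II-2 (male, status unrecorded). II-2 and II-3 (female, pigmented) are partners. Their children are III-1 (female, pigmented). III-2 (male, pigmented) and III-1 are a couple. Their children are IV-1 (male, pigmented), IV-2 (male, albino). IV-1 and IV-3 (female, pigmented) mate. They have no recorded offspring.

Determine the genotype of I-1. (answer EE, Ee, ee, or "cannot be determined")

From phenotype alone, I-1 is EE or Ee.
I-1 is pigmented so carries E and passed e to II-1 (ee), so I-1 is Ee.

Ee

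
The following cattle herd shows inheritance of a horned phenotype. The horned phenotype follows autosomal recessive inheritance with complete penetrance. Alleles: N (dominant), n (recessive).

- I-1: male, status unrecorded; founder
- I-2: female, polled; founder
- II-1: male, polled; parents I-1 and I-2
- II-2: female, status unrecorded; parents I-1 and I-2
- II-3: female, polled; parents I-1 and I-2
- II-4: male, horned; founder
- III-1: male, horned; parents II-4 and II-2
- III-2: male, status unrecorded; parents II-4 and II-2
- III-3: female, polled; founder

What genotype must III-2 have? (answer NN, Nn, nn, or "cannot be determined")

cannot be determined

III-2's phenotype is unrecorded, and no parent or child forces a single allele at both positions; consistent genotype assignments exist with III-2 as Nn or nn.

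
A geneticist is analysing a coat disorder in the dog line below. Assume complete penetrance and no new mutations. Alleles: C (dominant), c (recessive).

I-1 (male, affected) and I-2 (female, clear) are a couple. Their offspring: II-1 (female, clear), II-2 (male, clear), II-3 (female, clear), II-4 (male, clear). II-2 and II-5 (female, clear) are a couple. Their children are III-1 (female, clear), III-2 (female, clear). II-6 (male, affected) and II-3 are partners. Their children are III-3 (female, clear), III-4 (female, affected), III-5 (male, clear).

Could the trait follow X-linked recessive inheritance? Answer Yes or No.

A consistent assignment under X-linked recessive exists: I-1 X^c Y, I-2 X^C X^C, II-1 X^C X^c, II-2 X^C Y, II-3 X^C X^c, II-4 X^C Y, II-5 X^C X^C, II-6 X^c Y, III-1 X^C X^C, III-2 X^C X^C, III-3 X^C X^c, III-4 X^c X^c, III-5 X^C Y.
In this assignment every recorded phenotype matches its genotype and every non-founder's genotype is obtainable from its parents' genotypes, so the pedigree is consistent.

Yes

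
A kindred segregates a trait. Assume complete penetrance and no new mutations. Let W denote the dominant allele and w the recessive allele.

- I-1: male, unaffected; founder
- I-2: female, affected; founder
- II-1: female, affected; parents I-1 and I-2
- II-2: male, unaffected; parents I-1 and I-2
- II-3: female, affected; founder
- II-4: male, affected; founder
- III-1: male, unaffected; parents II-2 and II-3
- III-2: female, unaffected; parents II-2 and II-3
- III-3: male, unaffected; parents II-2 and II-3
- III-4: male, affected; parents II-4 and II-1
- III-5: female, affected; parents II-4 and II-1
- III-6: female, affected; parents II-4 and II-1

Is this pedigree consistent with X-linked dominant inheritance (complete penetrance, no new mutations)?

Yes

A consistent assignment under X-linked dominant exists: I-1 X^w Y, I-2 X^W X^w, II-1 X^W X^w, II-2 X^w Y, II-3 X^W X^w, II-4 X^W Y, III-1 X^w Y, III-2 X^w X^w, III-3 X^w Y, III-4 X^W Y, III-5 X^W X^W, III-6 X^W X^W.
In this assignment every recorded phenotype matches its genotype and every non-founder's genotype is obtainable from its parents' genotypes, so the pedigree is consistent.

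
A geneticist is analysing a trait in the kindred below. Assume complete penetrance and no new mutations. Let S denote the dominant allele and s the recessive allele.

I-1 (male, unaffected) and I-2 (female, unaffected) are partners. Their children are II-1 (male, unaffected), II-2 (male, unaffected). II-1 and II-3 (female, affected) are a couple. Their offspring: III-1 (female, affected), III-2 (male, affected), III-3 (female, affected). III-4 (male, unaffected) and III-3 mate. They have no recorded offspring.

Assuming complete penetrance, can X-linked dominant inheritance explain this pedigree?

Yes

A consistent assignment under X-linked dominant exists: I-1 X^s Y, I-2 X^s X^s, II-1 X^s Y, II-2 X^s Y, II-3 X^S X^S, III-1 X^S X^s, III-2 X^S Y, III-3 X^S X^s, III-4 X^s Y.
In this assignment every recorded phenotype matches its genotype and every non-founder's genotype is obtainable from its parents' genotypes, so the pedigree is consistent.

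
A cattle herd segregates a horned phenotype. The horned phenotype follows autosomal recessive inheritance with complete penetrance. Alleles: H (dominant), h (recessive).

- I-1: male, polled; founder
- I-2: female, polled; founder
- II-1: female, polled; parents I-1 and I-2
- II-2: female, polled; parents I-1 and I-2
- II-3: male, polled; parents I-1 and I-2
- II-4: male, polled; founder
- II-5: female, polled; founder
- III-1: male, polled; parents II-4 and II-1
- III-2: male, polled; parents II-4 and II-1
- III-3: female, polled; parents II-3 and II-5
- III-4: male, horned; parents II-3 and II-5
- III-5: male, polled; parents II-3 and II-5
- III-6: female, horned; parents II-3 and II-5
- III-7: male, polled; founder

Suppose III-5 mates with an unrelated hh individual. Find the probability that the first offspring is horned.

1/3

II-3 is polled so carries H and passed h to III-4 (hh), so II-3 is Hh.
II-5 is polled so carries H and passed h to III-4 (hh), so II-5 is Hh.
III-5 is a polled offspring of II-3 (Hh) × II-5 (Hh), whose cross gives 1/4 HH : 1/2 Hh : 1/4 hh; conditioning on being polled, III-5 is HH with probability 1/3, Hh with probability 2/3.
Summing over parental genotype combinations, P(offspring is horned) = 2/3·1/2 = 1/3.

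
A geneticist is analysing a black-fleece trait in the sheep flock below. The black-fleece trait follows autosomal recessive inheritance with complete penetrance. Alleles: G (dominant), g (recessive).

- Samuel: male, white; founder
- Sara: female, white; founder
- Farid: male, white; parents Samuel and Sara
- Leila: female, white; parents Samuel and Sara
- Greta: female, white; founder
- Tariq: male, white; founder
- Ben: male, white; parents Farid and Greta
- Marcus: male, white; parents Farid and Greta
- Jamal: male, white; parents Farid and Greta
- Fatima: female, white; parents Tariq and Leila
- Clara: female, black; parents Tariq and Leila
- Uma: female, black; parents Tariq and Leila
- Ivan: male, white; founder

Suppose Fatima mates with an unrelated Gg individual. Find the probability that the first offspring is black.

1/6

Tariq is white so carries G and passed g to Clara (gg), so Tariq is Gg.
Leila is white so carries G and passed g to Clara (gg), so Leila is Gg.
Fatima is a white offspring of Tariq (Gg) × Leila (Gg), whose cross gives 1/4 GG : 1/2 Gg : 1/4 gg; conditioning on being white, Fatima is GG with probability 1/3, Gg with probability 2/3.
Summing over parental genotype combinations, P(offspring is black) = 2/3·1/4 = 1/6.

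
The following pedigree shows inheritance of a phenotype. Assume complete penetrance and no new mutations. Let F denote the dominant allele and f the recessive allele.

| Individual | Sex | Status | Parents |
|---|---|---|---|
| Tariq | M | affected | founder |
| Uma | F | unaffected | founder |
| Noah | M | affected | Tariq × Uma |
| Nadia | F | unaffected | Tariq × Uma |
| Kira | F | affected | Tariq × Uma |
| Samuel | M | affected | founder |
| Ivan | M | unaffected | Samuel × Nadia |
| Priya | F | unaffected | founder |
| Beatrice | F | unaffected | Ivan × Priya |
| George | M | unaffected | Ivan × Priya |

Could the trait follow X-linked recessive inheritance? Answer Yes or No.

A consistent assignment under X-linked recessive exists: Tariq X^f Y, Uma X^F X^f, Noah X^f Y, Nadia X^F X^f, Kira X^f X^f, Samuel X^f Y, Ivan X^F Y, Priya X^F X^F, Beatrice X^F X^F, George X^F Y.
In this assignment every recorded phenotype matches its genotype and every non-founder's genotype is obtainable from its parents' genotypes, so the pedigree is consistent.

Yes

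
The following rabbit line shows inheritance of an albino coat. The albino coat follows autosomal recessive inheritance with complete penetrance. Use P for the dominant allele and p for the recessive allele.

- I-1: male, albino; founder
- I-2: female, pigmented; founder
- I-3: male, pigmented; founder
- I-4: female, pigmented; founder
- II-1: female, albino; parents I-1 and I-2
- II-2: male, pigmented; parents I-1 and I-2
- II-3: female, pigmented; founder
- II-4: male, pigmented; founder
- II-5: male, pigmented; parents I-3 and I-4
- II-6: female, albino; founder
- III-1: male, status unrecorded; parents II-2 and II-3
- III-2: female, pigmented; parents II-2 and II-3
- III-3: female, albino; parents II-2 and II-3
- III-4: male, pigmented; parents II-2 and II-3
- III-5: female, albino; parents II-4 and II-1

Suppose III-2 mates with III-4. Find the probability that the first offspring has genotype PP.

II-2 is pigmented so carries P and received p from I-1 (pp), so II-2 is Pp.
II-3 is pigmented so carries P and passed p to III-3 (pp), so II-3 is Pp.
III-2 is a pigmented offspring of II-2 (Pp) × II-3 (Pp), whose cross gives 1/4 PP : 1/2 Pp : 1/4 pp; conditioning on being pigmented, III-2 is PP with probability 1/3, Pp with probability 2/3.
III-4 is a pigmented offspring of II-2 (Pp) × II-3 (Pp), whose cross gives 1/4 PP : 1/2 Pp : 1/4 pp; conditioning on being pigmented, III-4 is PP with probability 1/3, Pp with probability 2/3.
Summing over parental genotype combinations, P(offspring has genotype PP) = 1/9·1 + 2/9·1/2 + 2/9·1/2 + 4/9·1/4 = 4/9.

4/9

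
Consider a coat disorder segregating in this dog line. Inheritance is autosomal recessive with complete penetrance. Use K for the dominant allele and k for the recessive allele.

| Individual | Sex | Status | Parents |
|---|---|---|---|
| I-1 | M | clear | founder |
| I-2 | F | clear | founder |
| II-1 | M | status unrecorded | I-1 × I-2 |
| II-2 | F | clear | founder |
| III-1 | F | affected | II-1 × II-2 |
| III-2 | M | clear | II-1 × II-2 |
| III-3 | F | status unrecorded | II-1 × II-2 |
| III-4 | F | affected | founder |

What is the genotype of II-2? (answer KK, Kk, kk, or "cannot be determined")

From phenotype alone, II-2 is KK or Kk.
II-2 is clear so carries K and passed k to III-1 (kk), so II-2 is Kk.

Kk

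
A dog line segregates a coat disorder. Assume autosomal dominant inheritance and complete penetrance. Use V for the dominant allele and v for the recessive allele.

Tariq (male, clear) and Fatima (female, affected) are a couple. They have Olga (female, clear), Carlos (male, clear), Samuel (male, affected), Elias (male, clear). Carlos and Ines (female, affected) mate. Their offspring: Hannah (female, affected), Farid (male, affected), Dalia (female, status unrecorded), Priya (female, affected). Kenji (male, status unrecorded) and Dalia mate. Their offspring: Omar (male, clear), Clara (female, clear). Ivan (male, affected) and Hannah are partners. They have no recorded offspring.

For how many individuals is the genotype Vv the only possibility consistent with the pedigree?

Obligate heterozygotes: Fatima is affected so carries V and passed v to Olga (vv), so Fatima is Vv; Samuel is affected so carries V and received v from Tariq (vv), so Samuel is Vv; Hannah is affected so carries V and received v from Carlos (vv), so Hannah is Vv; Farid is affected so carries V and received v from Carlos (vv), so Farid is Vv; Priya is affected so carries V and received v from Carlos (vv), so Priya is Vv.
Every other individual is either homozygous by phenotype or has at least one consistent homozygous assignment, so the count is 5.

5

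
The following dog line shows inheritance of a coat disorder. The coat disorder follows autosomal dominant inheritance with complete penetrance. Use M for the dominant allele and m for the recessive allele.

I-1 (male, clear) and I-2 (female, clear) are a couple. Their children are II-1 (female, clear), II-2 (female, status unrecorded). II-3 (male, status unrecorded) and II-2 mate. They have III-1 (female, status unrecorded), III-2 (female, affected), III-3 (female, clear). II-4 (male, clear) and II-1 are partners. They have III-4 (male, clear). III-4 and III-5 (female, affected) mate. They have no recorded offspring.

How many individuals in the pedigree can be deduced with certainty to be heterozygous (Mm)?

Obligate heterozygotes: II-3 passed M to III-2 (Mm, whose m came from II-2) and passed m to III-3 (mm), so II-3 is Mm; III-2 is affected so carries M and received m from II-2 (mm), so III-2 is Mm.
Every other individual is either homozygous by phenotype or has at least one consistent homozygous assignment, so the count is 2.

2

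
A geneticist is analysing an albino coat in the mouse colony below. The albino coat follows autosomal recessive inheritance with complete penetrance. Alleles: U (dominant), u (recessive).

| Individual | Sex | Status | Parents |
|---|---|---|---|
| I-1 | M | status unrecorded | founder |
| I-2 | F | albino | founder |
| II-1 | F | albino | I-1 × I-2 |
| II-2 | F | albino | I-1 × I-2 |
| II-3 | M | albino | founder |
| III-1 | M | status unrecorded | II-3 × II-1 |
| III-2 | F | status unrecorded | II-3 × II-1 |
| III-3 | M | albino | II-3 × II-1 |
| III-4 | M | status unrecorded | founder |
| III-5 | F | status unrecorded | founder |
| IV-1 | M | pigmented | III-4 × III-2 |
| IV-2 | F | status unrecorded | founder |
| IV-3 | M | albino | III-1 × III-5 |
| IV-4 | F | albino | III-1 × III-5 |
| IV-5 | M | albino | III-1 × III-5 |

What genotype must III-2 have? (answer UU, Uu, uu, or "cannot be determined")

From phenotype alone, III-2 is UU or Uu or uu.
III-2 received u from II-3 (uu) and received u from II-1 (uu), so III-2 is uu.

uu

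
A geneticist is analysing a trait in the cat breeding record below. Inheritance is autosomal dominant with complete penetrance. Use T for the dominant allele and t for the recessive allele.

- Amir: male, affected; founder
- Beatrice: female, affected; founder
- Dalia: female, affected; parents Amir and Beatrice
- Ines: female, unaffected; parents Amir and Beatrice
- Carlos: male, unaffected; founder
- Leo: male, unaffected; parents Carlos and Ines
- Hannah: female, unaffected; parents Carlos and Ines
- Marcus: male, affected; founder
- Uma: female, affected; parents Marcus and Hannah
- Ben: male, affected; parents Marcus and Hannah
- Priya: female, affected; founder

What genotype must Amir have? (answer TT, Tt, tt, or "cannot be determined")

From phenotype alone, Amir is TT or Tt.
Amir is affected so carries T and passed t to Ines (tt), so Amir is Tt.

Tt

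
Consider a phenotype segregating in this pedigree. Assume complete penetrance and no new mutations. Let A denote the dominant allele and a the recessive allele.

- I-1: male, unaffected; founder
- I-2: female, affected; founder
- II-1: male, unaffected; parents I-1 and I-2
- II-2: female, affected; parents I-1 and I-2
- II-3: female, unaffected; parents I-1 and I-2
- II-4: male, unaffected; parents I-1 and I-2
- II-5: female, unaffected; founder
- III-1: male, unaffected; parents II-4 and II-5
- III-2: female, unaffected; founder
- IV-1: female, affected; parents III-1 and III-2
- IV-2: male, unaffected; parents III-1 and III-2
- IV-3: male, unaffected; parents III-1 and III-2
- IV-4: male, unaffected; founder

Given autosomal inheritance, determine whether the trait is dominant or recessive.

III-1 and III-2 are both unaffected yet have an affected child IV-1. Under dominance, an affected child requires at least one affected parent, so the trait cannot be dominant.

recessive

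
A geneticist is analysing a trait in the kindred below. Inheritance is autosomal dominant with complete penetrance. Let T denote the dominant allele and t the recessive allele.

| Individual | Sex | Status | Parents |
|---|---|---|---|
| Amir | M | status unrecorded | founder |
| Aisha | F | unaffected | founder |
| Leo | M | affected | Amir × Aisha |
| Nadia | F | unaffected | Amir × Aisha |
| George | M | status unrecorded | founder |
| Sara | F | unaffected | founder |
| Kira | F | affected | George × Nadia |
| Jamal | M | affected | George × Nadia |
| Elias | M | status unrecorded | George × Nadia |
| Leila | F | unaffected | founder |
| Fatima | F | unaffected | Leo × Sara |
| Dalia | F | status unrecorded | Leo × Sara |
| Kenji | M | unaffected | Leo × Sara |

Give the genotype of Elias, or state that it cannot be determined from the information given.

cannot be determined

Elias's phenotype is unrecorded, and no parent or child forces a single allele at both positions; consistent genotype assignments exist with Elias as Tt or tt.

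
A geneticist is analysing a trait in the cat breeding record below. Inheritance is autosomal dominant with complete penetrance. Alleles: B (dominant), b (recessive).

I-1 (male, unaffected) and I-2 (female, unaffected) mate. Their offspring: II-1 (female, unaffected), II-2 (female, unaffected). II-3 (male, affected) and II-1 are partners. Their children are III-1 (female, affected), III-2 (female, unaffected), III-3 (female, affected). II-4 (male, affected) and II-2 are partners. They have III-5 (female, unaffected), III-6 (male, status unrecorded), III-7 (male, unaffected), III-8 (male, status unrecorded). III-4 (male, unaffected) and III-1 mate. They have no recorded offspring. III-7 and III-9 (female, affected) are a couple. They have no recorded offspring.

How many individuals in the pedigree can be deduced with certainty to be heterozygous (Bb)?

Obligate heterozygotes: II-3 is affected so carries B and passed b to III-2 (bb), so II-3 is Bb; II-4 is affected so carries B and passed b to III-5 (bb), so II-4 is Bb; III-1 is affected so carries B and received b from II-1 (bb), so III-1 is Bb; III-3 is affected so carries B and received b from II-1 (bb), so III-3 is Bb.
Every other individual is either homozygous by phenotype or has at least one consistent homozygous assignment, so the count is 4.

4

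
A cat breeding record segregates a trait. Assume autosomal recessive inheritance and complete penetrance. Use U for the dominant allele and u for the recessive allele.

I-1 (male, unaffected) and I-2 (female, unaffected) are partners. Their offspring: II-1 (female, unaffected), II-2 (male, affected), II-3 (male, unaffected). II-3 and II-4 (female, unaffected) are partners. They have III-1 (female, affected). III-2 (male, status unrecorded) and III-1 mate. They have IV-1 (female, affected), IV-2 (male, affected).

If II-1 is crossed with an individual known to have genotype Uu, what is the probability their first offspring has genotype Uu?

I-1 is unaffected so carries U and passed u to II-2 (uu), so I-1 is Uu.
I-2 is unaffected so carries U and passed u to II-2 (uu), so I-2 is Uu.
II-1 is an unaffected offspring of I-1 (Uu) × I-2 (Uu), whose cross gives 1/4 UU : 1/2 Uu : 1/4 uu; conditioning on being unaffected, II-1 is UU with probability 1/3, Uu with probability 2/3.
Summing over parental genotype combinations, P(offspring has genotype Uu) = 1/3·1/2 + 2/3·1/2 = 1/2.

1/2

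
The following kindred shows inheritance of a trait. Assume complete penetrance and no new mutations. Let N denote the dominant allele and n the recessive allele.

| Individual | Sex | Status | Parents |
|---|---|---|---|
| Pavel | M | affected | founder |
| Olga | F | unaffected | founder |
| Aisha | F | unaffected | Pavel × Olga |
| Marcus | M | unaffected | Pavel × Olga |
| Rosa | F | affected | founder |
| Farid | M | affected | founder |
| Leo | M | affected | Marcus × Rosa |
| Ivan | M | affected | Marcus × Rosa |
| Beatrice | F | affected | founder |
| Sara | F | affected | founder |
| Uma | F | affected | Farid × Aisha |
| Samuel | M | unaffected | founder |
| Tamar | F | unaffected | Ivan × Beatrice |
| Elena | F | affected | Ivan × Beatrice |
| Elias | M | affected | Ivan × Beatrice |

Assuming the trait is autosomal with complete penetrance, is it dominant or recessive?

dominant

Ivan and Beatrice are both affected yet have an unaffected child Tamar. Under a recessive model two affected parents are homozygous and every child would be affected, so the trait cannot be recessive.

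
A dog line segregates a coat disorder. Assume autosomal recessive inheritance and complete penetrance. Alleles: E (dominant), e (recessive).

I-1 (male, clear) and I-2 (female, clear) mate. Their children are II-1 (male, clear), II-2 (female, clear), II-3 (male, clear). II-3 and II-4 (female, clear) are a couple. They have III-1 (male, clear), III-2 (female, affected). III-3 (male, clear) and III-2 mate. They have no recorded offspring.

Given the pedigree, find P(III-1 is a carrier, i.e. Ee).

2/3

II-3 is clear so carries E and passed e to III-2 (ee), so II-3 is Ee.
II-4 is clear so carries E and passed e to III-2 (ee), so II-4 is Ee.
Their cross gives offspring ratios 1/4 EE : 1/2 Ee : 1/4 ee. Conditioning on III-1 being clear, P(Ee) = 1/2 / 3/4 = 2/3.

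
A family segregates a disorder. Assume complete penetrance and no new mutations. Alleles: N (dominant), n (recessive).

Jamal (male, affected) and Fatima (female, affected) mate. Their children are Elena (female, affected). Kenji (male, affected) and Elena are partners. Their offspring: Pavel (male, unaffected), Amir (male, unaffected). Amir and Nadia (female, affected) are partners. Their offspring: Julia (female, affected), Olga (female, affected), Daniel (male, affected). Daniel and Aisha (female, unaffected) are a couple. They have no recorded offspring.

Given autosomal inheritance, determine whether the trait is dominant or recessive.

Kenji and Elena are both affected yet have an unaffected child Pavel. Under a recessive model two affected parents are homozygous and every child would be affected, so the trait cannot be recessive.

dominant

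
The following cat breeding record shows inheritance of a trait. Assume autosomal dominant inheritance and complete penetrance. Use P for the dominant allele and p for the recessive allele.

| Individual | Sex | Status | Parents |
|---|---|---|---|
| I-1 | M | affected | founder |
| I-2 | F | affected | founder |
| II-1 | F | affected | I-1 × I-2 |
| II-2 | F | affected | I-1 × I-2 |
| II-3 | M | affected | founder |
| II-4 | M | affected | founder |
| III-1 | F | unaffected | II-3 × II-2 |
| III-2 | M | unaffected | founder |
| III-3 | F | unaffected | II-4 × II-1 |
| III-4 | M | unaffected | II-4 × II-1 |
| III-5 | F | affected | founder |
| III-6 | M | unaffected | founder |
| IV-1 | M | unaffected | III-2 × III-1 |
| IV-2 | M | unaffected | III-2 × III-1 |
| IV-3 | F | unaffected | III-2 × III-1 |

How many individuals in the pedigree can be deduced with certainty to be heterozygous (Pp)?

Obligate heterozygotes: II-1 is affected so carries P and passed p to III-3 (pp), so II-1 is Pp; II-2 is affected so carries P and passed p to III-1 (pp), so II-2 is Pp; II-3 is affected so carries P and passed p to III-1 (pp), so II-3 is Pp; II-4 is affected so carries P and passed p to III-3 (pp), so II-4 is Pp.
Every other individual is either homozygous by phenotype or has at least one consistent homozygous assignment, so the count is 4.

4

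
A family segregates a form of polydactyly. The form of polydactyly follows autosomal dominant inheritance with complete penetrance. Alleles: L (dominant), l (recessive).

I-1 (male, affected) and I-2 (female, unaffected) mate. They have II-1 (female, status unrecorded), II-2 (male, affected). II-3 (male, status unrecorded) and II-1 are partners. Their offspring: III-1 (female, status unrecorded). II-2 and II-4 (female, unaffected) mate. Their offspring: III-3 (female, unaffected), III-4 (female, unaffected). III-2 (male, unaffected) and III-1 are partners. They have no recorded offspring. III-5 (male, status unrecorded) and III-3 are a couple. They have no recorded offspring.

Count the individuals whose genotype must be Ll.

1

Obligate heterozygotes: II-2 is affected so carries L and received l from I-2 (ll), so II-2 is Ll.
Every other individual is either homozygous by phenotype or has at least one consistent homozygous assignment, so the count is 1.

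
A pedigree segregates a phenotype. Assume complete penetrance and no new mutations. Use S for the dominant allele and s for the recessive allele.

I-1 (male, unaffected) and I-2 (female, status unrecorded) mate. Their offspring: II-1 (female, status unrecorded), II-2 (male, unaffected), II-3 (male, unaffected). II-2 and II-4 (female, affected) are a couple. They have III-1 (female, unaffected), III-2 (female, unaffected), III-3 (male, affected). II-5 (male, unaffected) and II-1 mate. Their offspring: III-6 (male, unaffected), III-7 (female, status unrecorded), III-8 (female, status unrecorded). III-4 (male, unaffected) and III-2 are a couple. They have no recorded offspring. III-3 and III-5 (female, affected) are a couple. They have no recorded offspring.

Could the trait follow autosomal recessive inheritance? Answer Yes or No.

A consistent assignment under autosomal recessive exists: I-1 SS, I-2 Ss, II-1 SS, II-2 Ss, II-3 SS, II-4 ss, II-5 SS, III-1 Ss, III-2 Ss, III-3 ss, III-4 SS, III-5 ss, III-6 SS, III-7 SS, III-8 SS.
In this assignment every recorded phenotype matches its genotype and every non-founder's genotype is obtainable from its parents' genotypes, so the pedigree is consistent.

Yes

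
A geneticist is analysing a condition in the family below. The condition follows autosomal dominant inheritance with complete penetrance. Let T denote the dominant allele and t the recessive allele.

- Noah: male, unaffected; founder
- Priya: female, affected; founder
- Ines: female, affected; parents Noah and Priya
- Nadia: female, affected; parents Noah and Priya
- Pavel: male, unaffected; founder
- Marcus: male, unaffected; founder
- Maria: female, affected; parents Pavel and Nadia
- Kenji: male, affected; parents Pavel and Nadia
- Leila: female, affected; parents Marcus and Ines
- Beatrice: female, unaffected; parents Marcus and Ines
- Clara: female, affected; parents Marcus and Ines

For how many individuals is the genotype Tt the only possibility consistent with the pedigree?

Obligate heterozygotes: Ines is affected so carries T and received t from Noah (tt), so Ines is Tt; Nadia is affected so carries T and received t from Noah (tt), so Nadia is Tt; Maria is affected so carries T and received t from Pavel (tt), so Maria is Tt; Kenji is affected so carries T and received t from Pavel (tt), so Kenji is Tt; Leila is affected so carries T and received t from Marcus (tt), so Leila is Tt; Clara is affected so carries T and received t from Marcus (tt), so Clara is Tt.
Every other individual is either homozygous by phenotype or has at least one consistent homozygous assignment, so the count is 6.

6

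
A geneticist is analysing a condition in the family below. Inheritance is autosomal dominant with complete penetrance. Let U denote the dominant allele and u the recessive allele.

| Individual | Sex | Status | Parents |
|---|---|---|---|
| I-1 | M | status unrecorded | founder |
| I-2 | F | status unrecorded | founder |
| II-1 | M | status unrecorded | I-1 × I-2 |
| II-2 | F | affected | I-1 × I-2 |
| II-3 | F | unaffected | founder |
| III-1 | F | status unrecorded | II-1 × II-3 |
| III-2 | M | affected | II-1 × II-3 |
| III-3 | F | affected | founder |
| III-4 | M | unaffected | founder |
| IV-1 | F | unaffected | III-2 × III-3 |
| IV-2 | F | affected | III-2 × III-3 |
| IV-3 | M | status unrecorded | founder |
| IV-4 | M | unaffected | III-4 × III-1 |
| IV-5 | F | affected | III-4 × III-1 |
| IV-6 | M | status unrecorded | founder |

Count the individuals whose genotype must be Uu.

4

Obligate heterozygotes: III-1 passed U to IV-5 (Uu, whose u came from III-4) and received u from II-3 (uu), so III-1 is Uu; III-2 is affected so carries U and received u from II-3 (uu), so III-2 is Uu; III-3 is affected so carries U and passed u to IV-1 (uu), so III-3 is Uu; IV-5 is affected so carries U and received u from III-4 (uu), so IV-5 is Uu.
Every other individual is either homozygous by phenotype or has at least one consistent homozygous assignment, so the count is 4.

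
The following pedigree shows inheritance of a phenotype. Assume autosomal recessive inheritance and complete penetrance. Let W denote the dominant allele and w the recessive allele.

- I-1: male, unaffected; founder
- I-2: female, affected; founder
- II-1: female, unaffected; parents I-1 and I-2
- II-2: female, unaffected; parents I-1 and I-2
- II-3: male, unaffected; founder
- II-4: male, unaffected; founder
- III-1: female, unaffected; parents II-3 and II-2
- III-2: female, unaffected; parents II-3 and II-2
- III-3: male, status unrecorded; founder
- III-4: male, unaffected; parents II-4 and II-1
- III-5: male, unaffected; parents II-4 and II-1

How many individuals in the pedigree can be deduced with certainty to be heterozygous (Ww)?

Obligate heterozygotes: II-1 is unaffected so carries W and received w from I-2 (ww), so II-1 is Ww; II-2 is unaffected so carries W and received w from I-2 (ww), so II-2 is Ww.
Every other individual is either homozygous by phenotype or has at least one consistent homozygous assignment, so the count is 2.

2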